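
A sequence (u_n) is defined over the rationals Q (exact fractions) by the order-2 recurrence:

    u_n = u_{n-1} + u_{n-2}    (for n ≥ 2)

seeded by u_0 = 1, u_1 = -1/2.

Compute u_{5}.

1/2

u_2 = 1·-1/2 + 1·1 = 1/2
u_3 = 1·1/2 + 1·-1/2 = 0
u_4 = 1·0 + 1·1/2 = 1/2
u_5 = 1·1/2 + 1·0 = 1/2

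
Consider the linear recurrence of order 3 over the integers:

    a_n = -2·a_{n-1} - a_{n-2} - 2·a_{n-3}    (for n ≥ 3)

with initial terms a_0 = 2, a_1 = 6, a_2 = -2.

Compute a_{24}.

a_3 = -2·-2 + -1·6 + -2·2 = -6
a_4 = -2·-6 + -1·-2 + -2·6 = 2
a_5 = -2·2 + -1·-6 + -2·-2 = 6
a_6 = -2·6 + -1·2 + -2·-6 = -2
(a_4, a_5, a_6) = (2, 6, -2) = (a_0, a_1, a_2), so the sequence has period 4.
24 ≡ 0 (mod 4), hence a_24 = a_0 = 2.

2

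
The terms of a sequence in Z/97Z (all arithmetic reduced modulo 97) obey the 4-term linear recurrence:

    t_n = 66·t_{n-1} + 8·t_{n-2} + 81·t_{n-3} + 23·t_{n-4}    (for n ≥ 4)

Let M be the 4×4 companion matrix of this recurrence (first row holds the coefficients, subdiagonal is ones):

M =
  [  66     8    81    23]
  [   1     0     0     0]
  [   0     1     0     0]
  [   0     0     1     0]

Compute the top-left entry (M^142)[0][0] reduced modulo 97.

21

(M^142)[0][0] is the top entry after applying M 142 times to the unit state (1, 0, 0, 0). Equivalently it is h_{145} for the auxiliary sequence (h_n) obeying the same recurrence with h_3 = 1 and h_i = 0 for 0 ≤ i < 3:
h_4 = 66·1 + 8·0 + 81·0 + 23·0 = 66
h_5 = 66·66 + 8·1 + 81·0 + 23·0 = 96
h_6 = 66·96 + 8·66 + 81·1 + 23·0 = 58
h_7 = 66·58 + 8·96 + 81·66 + 23·1 = 71
h_8 = 66·71 + 8·58 + 81·96 + 23·66 = 88
h_9 = 66·88 + 8·71 + 81·58 + 23·96 = 90
Continuing the recurrence:
  h_10 = 52;  h_11 = 12;  h_12 = 46;  h_13 = 5;  h_14 = 53;  h_15 = 71
  h_16 = 74;  h_17 = 63;  h_18 = 80;  h_19 = 25;  h_20 = 74;  h_21 = 15
  h_22 = 15;  h_23 = 16;  h_24 = 19;  h_25 = 32;  h_26 = 25;  h_27 = 30
  h_28 = 68;  h_29 = 20;  h_30 = 19;  h_31 = 46;  h_32 = 67;  h_33 = 96
  h_34 = 74;  h_35 = 12;  h_36 = 31;  h_37 = 62;  h_38 = 30;  h_39 = 25
  h_40 = 59;  h_41 = 93;  h_42 = 13;  h_43 = 69;  h_44 = 65;  h_45 = 80
  h_46 = 48;  h_47 = 87;  h_48 = 36;  h_49 = 70;  h_50 = 61;  h_51 = 94
  h_52 = 95;  h_53 = 90;  h_54 = 3;  h_55 = 8;  h_56 = 36;  h_57 = 0
  h_58 = 35;  h_59 = 75;  h_60 = 44;  h_61 = 34;  h_62 = 67;  h_63 = 89
  h_64 = 88;  h_65 = 22;  h_66 = 42;  h_67 = 95;  h_68 = 33;  h_69 = 56
  h_70 = 11;  h_71 = 18;  h_72 = 72;  h_73 = 91;  h_74 = 48;  h_75 = 54
  h_76 = 74;  h_77 = 45;  h_78 = 19;  h_79 = 23;  h_80 = 33;  h_81 = 86
  h_82 = 92;  h_83 = 68;  h_84 = 48;  h_85 = 47;  h_86 = 52;  h_87 = 45
  h_88 = 52;  h_89 = 64;  h_90 = 72;  h_91 = 35;  h_92 = 51;  h_93 = 86
  h_94 = 2;  h_95 = 33;  h_96 = 51;  h_97 = 47;  h_98 = 21;  h_99 = 56
  h_100 = 17;  h_101 = 84;  h_102 = 29;  h_103 = 13;  h_104 = 40;  h_105 = 41
  h_106 = 90;  h_107 = 10;  h_108 = 92;  h_109 = 29;  h_110 = 1;  h_111 = 26
  h_112 = 78;  h_113 = 90;  h_114 = 60;  h_115 = 53;  h_116 = 64;  h_117 = 35
  h_118 = 56;  h_119 = 0;  h_120 = 2;  h_121 = 41;  h_122 = 33;  h_123 = 49
  h_124 = 75;  h_125 = 34;  h_126 = 6;  h_127 = 13;  h_128 = 50;  h_129 = 16
  h_130 = 28;  h_131 = 20;  h_132 = 13;  h_133 = 65;  h_134 = 62;  h_135 = 14
  h_136 = 0;  h_137 = 33;  h_138 = 82;  h_139 = 81;  h_140 = 42;  h_141 = 54
  h_142 = 28;  h_143 = 76
h_144 = 66·76 + 8·28 + 81·54 + 23·42 = 7
h_145 = 66·7 + 8·76 + 81·28 + 23·54 = 21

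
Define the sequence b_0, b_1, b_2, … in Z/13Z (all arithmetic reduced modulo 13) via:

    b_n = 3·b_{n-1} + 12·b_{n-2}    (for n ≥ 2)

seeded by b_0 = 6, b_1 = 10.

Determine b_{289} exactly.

2

b_2 = 3·10 + 12·6 = 11
b_3 = 3·11 + 12·10 = 10
b_4 = 3·10 + 12·11 = 6
b_5 = 3·6 + 12·10 = 8
b_6 = 3·8 + 12·6 = 5
b_7 = 3·5 + 12·8 = 7
b_8 = 3·7 + 12·5 = 3
b_9 = 3·3 + 12·7 = 2
b_10 = 3·2 + 12·3 = 3
b_11 = 3·3 + 12·2 = 7
b_12 = 3·7 + 12·3 = 5
b_13 = 3·5 + 12·7 = 8
b_14 = 3·8 + 12·5 = 6
b_15 = 3·6 + 12·8 = 10
(b_14, b_15) = (6, 10) = (b_0, b_1), so the sequence has period 14.
289 ≡ 9 (mod 14), hence b_289 = b_9 = 2.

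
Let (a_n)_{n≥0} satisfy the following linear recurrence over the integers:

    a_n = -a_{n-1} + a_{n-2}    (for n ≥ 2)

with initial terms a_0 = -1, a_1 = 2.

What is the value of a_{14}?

a_2 = -1·2 + 1·-1 = -3
a_3 = -1·-3 + 1·2 = 5
a_4 = -1·5 + 1·-3 = -8
a_5 = -1·-8 + 1·5 = 13
a_6 = -1·13 + 1·-8 = -21
a_7 = -1·-21 + 1·13 = 34
a_8 = -1·34 + 1·-21 = -55
a_9 = -1·-55 + 1·34 = 89
a_10 = -1·89 + 1·-55 = -144
a_11 = -1·-144 + 1·89 = 233
a_12 = -1·233 + 1·-144 = -377
a_13 = -1·-377 + 1·233 = 610
a_14 = -1·610 + 1·-377 = -987

-987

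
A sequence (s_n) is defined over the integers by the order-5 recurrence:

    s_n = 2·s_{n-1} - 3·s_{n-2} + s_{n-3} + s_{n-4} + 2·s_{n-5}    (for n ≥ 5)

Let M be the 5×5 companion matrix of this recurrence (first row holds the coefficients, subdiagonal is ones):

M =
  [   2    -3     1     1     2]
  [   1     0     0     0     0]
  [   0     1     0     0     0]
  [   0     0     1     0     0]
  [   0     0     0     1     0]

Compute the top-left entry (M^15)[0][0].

(M^15)[0][0] is the top entry after applying M 15 times to the unit state (1, 0, 0, 0, 0). Equivalently it is h_{19} for the auxiliary sequence (h_n) obeying the same recurrence with h_4 = 1 and h_i = 0 for 0 ≤ i < 4:
h_5 = 2·1 + -3·0 + 1·0 + 1·0 + 2·0 = 2
h_6 = 2·2 + -3·1 + 1·0 + 1·0 + 2·0 = 1
h_7 = 2·1 + -3·2 + 1·1 + 1·0 + 2·0 = -3
h_8 = 2·-3 + -3·1 + 1·2 + 1·1 + 2·0 = -6
h_9 = 2·-6 + -3·-3 + 1·1 + 1·2 + 2·1 = 2
h_10 = 2·2 + -3·-6 + 1·-3 + 1·1 + 2·2 = 24
h_11 = 2·24 + -3·2 + 1·-6 + 1·-3 + 2·1 = 35
h_12 = 2·35 + -3·24 + 1·2 + 1·-6 + 2·-3 = -12
h_13 = 2·-12 + -3·35 + 1·24 + 1·2 + 2·-6 = -115
h_14 = 2·-115 + -3·-12 + 1·35 + 1·24 + 2·2 = -131
h_15 = 2·-131 + -3·-115 + 1·-12 + 1·35 + 2·24 = 154
h_16 = 2·154 + -3·-131 + 1·-115 + 1·-12 + 2·35 = 644
h_17 = 2·644 + -3·154 + 1·-131 + 1·-115 + 2·-12 = 556
h_18 = 2·556 + -3·644 + 1·154 + 1·-131 + 2·-115 = -1027
h_19 = 2·-1027 + -3·556 + 1·644 + 1·154 + 2·-131 = -3186

-3186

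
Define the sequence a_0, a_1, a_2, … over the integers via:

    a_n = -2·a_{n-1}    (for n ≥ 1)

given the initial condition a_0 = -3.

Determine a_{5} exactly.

a_1 = -2·-3 = 6
a_2 = -2·6 = -12
a_3 = -2·-12 = 24
a_4 = -2·24 = -48
a_5 = -2·-48 = 96

96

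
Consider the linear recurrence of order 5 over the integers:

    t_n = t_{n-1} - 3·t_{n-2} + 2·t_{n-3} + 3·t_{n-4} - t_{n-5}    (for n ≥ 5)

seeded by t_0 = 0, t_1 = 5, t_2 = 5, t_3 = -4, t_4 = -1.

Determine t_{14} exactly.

9772

t_5 = 1·-1 + -3·-4 + 2·5 + 3·5 + -1·0 = 36
t_6 = 1·36 + -3·-1 + 2·-4 + 3·5 + -1·5 = 41
t_7 = 1·41 + -3·36 + 2·-1 + 3·-4 + -1·5 = -86
t_8 = 1·-86 + -3·41 + 2·36 + 3·-1 + -1·-4 = -136
t_9 = 1·-136 + -3·-86 + 2·41 + 3·36 + -1·-1 = 313
t_10 = 1·313 + -3·-136 + 2·-86 + 3·41 + -1·36 = 636
t_11 = 1·636 + -3·313 + 2·-136 + 3·-86 + -1·41 = -874
t_12 = 1·-874 + -3·636 + 2·313 + 3·-136 + -1·-86 = -2478
t_13 = 1·-2478 + -3·-874 + 2·636 + 3·313 + -1·-136 = 2491
t_14 = 1·2491 + -3·-2478 + 2·-874 + 3·636 + -1·313 = 9772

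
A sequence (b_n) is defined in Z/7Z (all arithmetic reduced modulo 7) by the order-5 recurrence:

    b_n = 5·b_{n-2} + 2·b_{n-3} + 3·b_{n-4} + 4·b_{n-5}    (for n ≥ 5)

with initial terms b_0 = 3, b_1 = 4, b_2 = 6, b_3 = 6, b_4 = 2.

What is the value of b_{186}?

6

b_5 = 0·2 + 5·6 + 2·6 + 3·4 + 4·3 = 3
b_6 = 0·3 + 5·2 + 2·6 + 3·6 + 4·4 = 0
b_7 = 0·0 + 5·3 + 2·2 + 3·6 + 4·6 = 5
b_8 = 0·5 + 5·0 + 2·3 + 3·2 + 4·6 = 1
b_9 = 0·1 + 5·5 + 2·0 + 3·3 + 4·2 = 0
b_10 = 0·0 + 5·1 + 2·5 + 3·0 + 4·3 = 6
Continuing the recurrence:
  b_11 = 3;  b_12 = 4;  b_13 = 3;  b_14 = 2;  b_15 = 0;  b_16 = 5
  b_17 = 1;  b_18 = 1;  b_19 = 2;  b_20 = 1;  b_21 = 0;  b_22 = 2
  b_23 = 5;  b_24 = 0;  b_25 = 5;  b_26 = 2;  b_27 = 6;  b_28 = 5
  b_29 = 0;  b_30 = 0;  b_31 = 1;  b_32 = 4;  b_33 = 4;  b_34 = 1
  b_35 = 3;  b_36 = 1;  b_37 = 3;  b_38 = 2;  b_39 = 2;  b_40 = 3
  b_41 = 6;  b_42 = 2;  b_43 = 1;  b_44 = 4;  b_45 = 4;  b_46 = 3
  b_47 = 4;  b_48 = 4;  b_49 = 5;  b_50 = 4;  b_51 = 1;  b_52 = 2
  b_53 = 2;  b_54 = 2;  b_55 = 5;  b_56 = 3;  b_57 = 1;  b_58 = 4
  b_59 = 6;  b_60 = 2;  b_61 = 4;  b_62 = 3;  b_63 = 2;  b_64 = 4
  b_65 = 1;  b_66 = 0;  b_67 = 3;  b_68 = 1;  b_69 = 6;  b_70 = 1
  b_71 = 6;  b_72 = 4;  b_73 = 5;  b_74 = 3;  b_75 = 6;  b_76 = 5
  b_77 = 4;  b_78 = 3;  b_79 = 4;  b_80 = 6;  b_81 = 2;  b_82 = 0
  b_83 = 4;  b_84 = 3;  b_85 = 1;  b_86 = 3;  b_87 = 2;  b_88 = 0
  b_89 = 3;  b_90 = 3;  b_91 = 5;  b_92 = 1;  b_93 = 5;  b_94 = 1
  b_95 = 5;  b_96 = 3;  b_97 = 4;  b_98 = 6;  b_99 = 3;  b_100 = 4
  b_101 = 2;  b_102 = 4;  b_103 = 2;  b_104 = 6;  b_105 = 5;  b_106 = 5
  b_107 = 3;  b_108 = 5;  b_109 = 1;  b_110 = 3;  b_111 = 2;  b_112 = 2
  b_113 = 4;  b_114 = 6;  b_115 = 0;  b_116 = 3;  b_117 = 4;  b_118 = 0
  b_119 = 1;  b_120 = 3;  b_121 = 1;  b_122 = 5;  b_123 = 0;  b_124 = 5
  b_125 = 4;  b_126 = 2;  b_127 = 1;  b_128 = 5;  b_129 = 6;  b_130 = 0
  b_131 = 2;  b_132 = 3;  b_133 = 6;  b_134 = 1;  b_135 = 0;  b_136 = 6
  b_137 = 4;  b_138 = 1;  b_139 = 1;  b_140 = 3;  b_141 = 1;  b_142 = 1
  b_143 = 4;  b_144 = 6;  b_145 = 2;  b_146 = 3;  b_147 = 3;  b_148 = 4
  b_149 = 2;  b_150 = 1;  b_151 = 4;  b_152 = 5;  b_153 = 2;  b_154 = 2
  b_155 = 1;  b_156 = 3;  b_157 = 0;  b_158 = 3;  b_159 = 3;  b_160 = 0
  b_161 = 5;  b_162 = 1;  b_163 = 4;  b_164 = 6;  b_165 = 2;  b_166 = 5
  b_167 = 3;  b_168 = 0;  b_169 = 6;  b_170 = 1;  b_171 = 3;  b_172 = 1
  b_173 = 0;  b_174 = 3;  b_175 = 1;  b_176 = 2;  b_177 = 1;  b_178 = 0
  b_179 = 3;  b_180 = 5;  b_181 = 5;  b_182 = 0;  b_183 = 2;  b_184 = 2
b_185 = 0·2 + 5·2 + 2·0 + 3·5 + 4·5 = 3
b_186 = 0·3 + 5·2 + 2·2 + 3·0 + 4·5 = 6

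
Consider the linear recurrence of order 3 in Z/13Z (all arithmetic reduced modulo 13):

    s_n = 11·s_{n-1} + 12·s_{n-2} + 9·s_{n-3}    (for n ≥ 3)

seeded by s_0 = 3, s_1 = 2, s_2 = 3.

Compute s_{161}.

s_3 = 11·3 + 12·2 + 9·3 = 6
s_4 = 11·6 + 12·3 + 9·2 = 3
s_5 = 11·3 + 12·6 + 9·3 = 2
s_6 = 11·2 + 12·3 + 9·6 = 8
s_7 = 11·8 + 12·2 + 9·3 = 9
s_8 = 11·9 + 12·8 + 9·2 = 5
s_9 = 11·5 + 12·9 + 9·8 = 1
s_10 = 11·1 + 12·5 + 9·9 = 9
s_11 = 11·9 + 12·1 + 9·5 = 0
s_12 = 11·0 + 12·9 + 9·1 = 0
s_13 = 11·0 + 12·0 + 9·9 = 3
s_14 = 11·3 + 12·0 + 9·0 = 7
s_15 = 11·7 + 12·3 + 9·0 = 9
s_16 = 11·9 + 12·7 + 9·3 = 2
s_17 = 11·2 + 12·9 + 9·7 = 11
s_18 = 11·11 + 12·2 + 9·9 = 5
s_19 = 11·5 + 12·11 + 9·2 = 10
s_20 = 11·10 + 12·5 + 9·11 = 9
s_21 = 11·9 + 12·10 + 9·5 = 4
s_22 = 11·4 + 12·9 + 9·10 = 8
s_23 = 11·8 + 12·4 + 9·9 = 9
s_24 = 11·9 + 12·8 + 9·4 = 10
s_25 = 11·10 + 12·9 + 9·8 = 4
s_26 = 11·4 + 12·10 + 9·9 = 11
s_27 = 11·11 + 12·4 + 9·10 = 12
s_28 = 11·12 + 12·11 + 9·4 = 1
s_29 = 11·1 + 12·12 + 9·11 = 7
s_30 = 11·7 + 12·1 + 9·12 = 2
s_31 = 11·2 + 12·7 + 9·1 = 11
s_32 = 11·11 + 12·2 + 9·7 = 0
s_33 = 11·0 + 12·11 + 9·2 = 7
s_34 = 11·7 + 12·0 + 9·11 = 7
s_35 = 11·7 + 12·7 + 9·0 = 5
s_36 = 11·5 + 12·7 + 9·7 = 7
s_37 = 11·7 + 12·5 + 9·7 = 5
s_38 = 11·5 + 12·7 + 9·5 = 2
s_39 = 11·2 + 12·5 + 9·7 = 2
s_40 = 11·2 + 12·2 + 9·5 = 0
s_41 = 11·0 + 12·2 + 9·2 = 3
s_42 = 11·3 + 12·0 + 9·2 = 12
s_43 = 11·12 + 12·3 + 9·0 = 12
s_44 = 11·12 + 12·12 + 9·3 = 4
s_45 = 11·4 + 12·12 + 9·12 = 10
s_46 = 11·10 + 12·4 + 9·12 = 6
s_47 = 11·6 + 12·10 + 9·4 = 1
s_48 = 11·1 + 12·6 + 9·10 = 4
s_49 = 11·4 + 12·1 + 9·6 = 6
s_50 = 11·6 + 12·4 + 9·1 = 6
s_51 = 11·6 + 12·6 + 9·4 = 5
s_52 = 11·5 + 12·6 + 9·6 = 12
s_53 = 11·12 + 12·5 + 9·6 = 12
s_54 = 11·12 + 12·12 + 9·5 = 9
s_55 = 11·9 + 12·12 + 9·12 = 0
s_56 = 11·0 + 12·9 + 9·12 = 8
s_57 = 11·8 + 12·0 + 9·9 = 0
s_58 = 11·0 + 12·8 + 9·0 = 5
s_59 = 11·5 + 12·0 + 9·8 = 10
s_60 = 11·10 + 12·5 + 9·0 = 1
s_61 = 11·1 + 12·10 + 9·5 = 7
s_62 = 11·7 + 12·1 + 9·10 = 10
s_63 = 11·10 + 12·7 + 9·1 = 8
s_64 = 11·8 + 12·10 + 9·7 = 11
s_65 = 11·11 + 12·8 + 9·10 = 8
s_66 = 11·8 + 12·11 + 9·8 = 6
s_67 = 11·6 + 12·8 + 9·11 = 1
s_68 = 11·1 + 12·6 + 9·8 = 12
s_69 = 11·12 + 12·1 + 9·6 = 3
s_70 = 11·3 + 12·12 + 9·1 = 4
s_71 = 11·4 + 12·3 + 9·12 = 6
s_72 = 11·6 + 12·4 + 9·3 = 11
s_73 = 11·11 + 12·6 + 9·4 = 8
s_74 = 11·8 + 12·11 + 9·6 = 1
s_75 = 11·1 + 12·8 + 9·11 = 11
s_76 = 11·11 + 12·1 + 9·8 = 10
s_77 = 11·10 + 12·11 + 9·1 = 4
s_78 = 11·4 + 12·10 + 9·11 = 3
s_79 = 11·3 + 12·4 + 9·10 = 2
s_80 = 11·2 + 12·3 + 9·4 = 3
(s_78, s_79, s_80) = (3, 2, 3) = (s_0, s_1, s_2), so the sequence has period 78.
161 ≡ 5 (mod 78), hence s_161 = s_5 = 2.

2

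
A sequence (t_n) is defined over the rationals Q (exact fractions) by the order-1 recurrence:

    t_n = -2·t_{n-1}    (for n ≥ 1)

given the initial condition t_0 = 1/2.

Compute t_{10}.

512

t_1 = -2·1/2 = -1
t_2 = -2·-1 = 2
t_3 = -2·2 = -4
t_4 = -2·-4 = 8
t_5 = -2·8 = -16
t_6 = -2·-16 = 32
t_7 = -2·32 = -64
t_8 = -2·-64 = 128
t_9 = -2·128 = -256
t_10 = -2·-256 = 512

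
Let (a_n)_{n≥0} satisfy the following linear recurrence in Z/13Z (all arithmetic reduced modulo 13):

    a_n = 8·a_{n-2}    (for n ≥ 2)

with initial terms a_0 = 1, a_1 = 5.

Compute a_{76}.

a_2 = 0·5 + 8·1 = 8
a_3 = 0·8 + 8·5 = 1
a_4 = 0·1 + 8·8 = 12
a_5 = 0·12 + 8·1 = 8
a_6 = 0·8 + 8·12 = 5
a_7 = 0·5 + 8·8 = 12
a_8 = 0·12 + 8·5 = 1
a_9 = 0·1 + 8·12 = 5
(a_8, a_9) = (1, 5) = (a_0, a_1), so the sequence has period 8.
76 ≡ 4 (mod 8), hence a_76 = a_4 = 12.

12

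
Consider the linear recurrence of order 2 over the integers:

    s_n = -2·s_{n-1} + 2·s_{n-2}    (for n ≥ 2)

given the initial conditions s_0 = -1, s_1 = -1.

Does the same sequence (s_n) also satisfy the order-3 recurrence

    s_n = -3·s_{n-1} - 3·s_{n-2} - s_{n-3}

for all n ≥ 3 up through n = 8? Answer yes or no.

no

Terms s_0..s_8: -1, -1, 0, -2, 4, -12, 32, -88, 240
n=3: candidate gives 4, actual s_3 = -2 ✗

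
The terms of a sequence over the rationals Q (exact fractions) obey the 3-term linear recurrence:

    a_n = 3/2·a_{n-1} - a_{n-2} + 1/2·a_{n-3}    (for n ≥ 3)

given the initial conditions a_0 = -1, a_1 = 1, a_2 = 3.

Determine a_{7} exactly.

a_3 = 3/2·3 + -1·1 + 1/2·-1 = 3
a_4 = 3/2·3 + -1·3 + 1/2·1 = 2
a_5 = 3/2·2 + -1·3 + 1/2·3 = 3/2
a_6 = 3/2·3/2 + -1·2 + 1/2·3 = 7/4
a_7 = 3/2·7/4 + -1·3/2 + 1/2·2 = 17/8

17/8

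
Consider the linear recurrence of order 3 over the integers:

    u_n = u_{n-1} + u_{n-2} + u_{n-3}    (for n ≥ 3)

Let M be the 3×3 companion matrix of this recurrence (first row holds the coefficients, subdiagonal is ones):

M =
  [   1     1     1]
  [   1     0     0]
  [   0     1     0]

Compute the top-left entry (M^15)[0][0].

(M^15)[0][0] is the top entry after applying M 15 times to the unit state (1, 0, 0). Equivalently it is h_{17} for the auxiliary sequence (h_n) obeying the same recurrence with h_2 = 1 and h_i = 0 for 0 ≤ i < 2:
h_3 = 1·1 + 1·0 + 1·0 = 1
h_4 = 1·1 + 1·1 + 1·0 = 2
h_5 = 1·2 + 1·1 + 1·1 = 4
h_6 = 1·4 + 1·2 + 1·1 = 7
h_7 = 1·7 + 1·4 + 1·2 = 13
h_8 = 1·13 + 1·7 + 1·4 = 24
h_9 = 1·24 + 1·13 + 1·7 = 44
h_10 = 1·44 + 1·24 + 1·13 = 81
h_11 = 1·81 + 1·44 + 1·24 = 149
h_12 = 1·149 + 1·81 + 1·44 = 274
h_13 = 1·274 + 1·149 + 1·81 = 504
h_14 = 1·504 + 1·274 + 1·149 = 927
h_15 = 1·927 + 1·504 + 1·274 = 1705
h_16 = 1·1705 + 1·927 + 1·504 = 3136
h_17 = 1·3136 + 1·1705 + 1·927 = 5768

5768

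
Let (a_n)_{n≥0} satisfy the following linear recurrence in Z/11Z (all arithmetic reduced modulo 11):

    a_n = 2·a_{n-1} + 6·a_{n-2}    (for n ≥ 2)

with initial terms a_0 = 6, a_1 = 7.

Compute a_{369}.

4

a_2 = 2·7 + 6·6 = 6
a_3 = 2·6 + 6·7 = 10
a_4 = 2·10 + 6·6 = 1
a_5 = 2·1 + 6·10 = 7
a_6 = 2·7 + 6·1 = 9
a_7 = 2·9 + 6·7 = 5
a_8 = 2·5 + 6·9 = 9
a_9 = 2·9 + 6·5 = 4
a_10 = 2·4 + 6·9 = 7
a_11 = 2·7 + 6·4 = 5
a_12 = 2·5 + 6·7 = 8
a_13 = 2·8 + 6·5 = 2
a_14 = 2·2 + 6·8 = 8
a_15 = 2·8 + 6·2 = 6
a_16 = 2·6 + 6·8 = 5
a_17 = 2·5 + 6·6 = 2
a_18 = 2·2 + 6·5 = 1
a_19 = 2·1 + 6·2 = 3
a_20 = 2·3 + 6·1 = 1
a_21 = 2·1 + 6·3 = 9
a_22 = 2·9 + 6·1 = 2
a_23 = 2·2 + 6·9 = 3
a_24 = 2·3 + 6·2 = 7
a_25 = 2·7 + 6·3 = 10
a_26 = 2·10 + 6·7 = 7
a_27 = 2·7 + 6·10 = 8
a_28 = 2·8 + 6·7 = 3
a_29 = 2·3 + 6·8 = 10
a_30 = 2·10 + 6·3 = 5
a_31 = 2·5 + 6·10 = 4
a_32 = 2·4 + 6·5 = 5
a_33 = 2·5 + 6·4 = 1
a_34 = 2·1 + 6·5 = 10
a_35 = 2·10 + 6·1 = 4
a_36 = 2·4 + 6·10 = 2
a_37 = 2·2 + 6·4 = 6
a_38 = 2·6 + 6·2 = 2
a_39 = 2·2 + 6·6 = 7
a_40 = 2·7 + 6·2 = 4
a_41 = 2·4 + 6·7 = 6
a_42 = 2·6 + 6·4 = 3
a_43 = 2·3 + 6·6 = 9
a_44 = 2·9 + 6·3 = 3
a_45 = 2·3 + 6·9 = 5
a_46 = 2·5 + 6·3 = 6
a_47 = 2·6 + 6·5 = 9
a_48 = 2·9 + 6·6 = 10
a_49 = 2·10 + 6·9 = 8
a_50 = 2·8 + 6·10 = 10
a_51 = 2·10 + 6·8 = 2
a_52 = 2·2 + 6·10 = 9
a_53 = 2·9 + 6·2 = 8
a_54 = 2·8 + 6·9 = 4
a_55 = 2·4 + 6·8 = 1
a_56 = 2·1 + 6·4 = 4
a_57 = 2·4 + 6·1 = 3
a_58 = 2·3 + 6·4 = 8
a_59 = 2·8 + 6·3 = 1
a_60 = 2·1 + 6·8 = 6
a_61 = 2·6 + 6·1 = 7
(a_60, a_61) = (6, 7) = (a_0, a_1), so the sequence has period 60.
369 ≡ 9 (mod 60), hence a_369 = a_9 = 4.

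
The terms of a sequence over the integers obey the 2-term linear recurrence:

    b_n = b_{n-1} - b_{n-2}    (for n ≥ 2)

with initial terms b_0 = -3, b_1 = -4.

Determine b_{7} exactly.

-4

b_2 = 1·-4 + -1·-3 = -1
b_3 = 1·-1 + -1·-4 = 3
b_4 = 1·3 + -1·-1 = 4
b_5 = 1·4 + -1·3 = 1
b_6 = 1·1 + -1·4 = -3
b_7 = 1·-3 + -1·1 = -4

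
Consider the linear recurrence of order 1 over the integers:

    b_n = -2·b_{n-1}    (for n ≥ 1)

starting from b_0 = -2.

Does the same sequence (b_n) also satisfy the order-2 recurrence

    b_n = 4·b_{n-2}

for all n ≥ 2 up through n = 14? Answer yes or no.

Terms b_0..b_14: -2, 4, -8, 16, -32, 64, -128, 256, -512, 1024, -2048, 4096, -8192, 16384, -32768
n=2: candidate gives -8, actual b_2 = -8 ✓
n=3: candidate gives 16, actual b_3 = 16 ✓
n=4: candidate gives -32, actual b_4 = -32 ✓
n=5: candidate gives 64, actual b_5 = 64 ✓
n=6: candidate gives -128, actual b_6 = -128 ✓
n=7: candidate gives 256, actual b_7 = 256 ✓
n=8: candidate gives -512, actual b_8 = -512 ✓
n=9: candidate gives 1024, actual b_9 = 1024 ✓
n=10: candidate gives -2048, actual b_10 = -2048 ✓
n=11: candidate gives 4096, actual b_11 = 4096 ✓
n=12: candidate gives -8192, actual b_12 = -8192 ✓
n=13: candidate gives 16384, actual b_13 = 16384 ✓
n=14: candidate gives -32768, actual b_14 = -32768 ✓

yes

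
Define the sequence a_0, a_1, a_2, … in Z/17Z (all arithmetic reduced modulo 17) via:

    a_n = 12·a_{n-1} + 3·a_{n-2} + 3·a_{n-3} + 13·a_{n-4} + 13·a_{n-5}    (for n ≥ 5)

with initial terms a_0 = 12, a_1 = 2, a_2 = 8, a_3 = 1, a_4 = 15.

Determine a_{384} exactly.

8

a_5 = 12·15 + 3·1 + 3·8 + 13·2 + 13·12 = 15
a_6 = 12·15 + 3·15 + 3·1 + 13·8 + 13·2 = 1
a_7 = 12·1 + 3·15 + 3·15 + 13·1 + 13·8 = 15
a_8 = 12·15 + 3·1 + 3·15 + 13·15 + 13·1 = 11
a_9 = 12·11 + 3·15 + 3·1 + 13·15 + 13·15 = 9
a_10 = 12·9 + 3·11 + 3·15 + 13·1 + 13·15 = 3
Continuing the recurrence:
  a_11 = 15;  a_12 = 10;  a_13 = 9;  a_14 = 16;  a_15 = 7;  a_16 = 8
  a_17 = 4;  a_18 = 10;  a_19 = 13;  a_20 = 2;  a_21 = 11;  a_22 = 2
  a_23 = 5;  a_24 = 5;  a_25 = 12;  a_26 = 3;  a_27 = 8;  a_28 = 16
  a_29 = 4;  a_30 = 9;  a_31 = 5;  a_32 = 3;  a_33 = 15;  a_34 = 16
  a_35 = 3;  a_36 = 12;  a_37 = 10;  a_38 = 7;  a_39 = 6;  a_40 = 12
  a_41 = 10;  a_42 = 4;  a_43 = 11;  a_44 = 0;  a_45 = 8;  a_46 = 5
  a_47 = 7;  a_48 = 11;  a_49 = 0;  a_50 = 2;  a_51 = 9;  a_52 = 8
  a_53 = 0;  a_54 = 9;  a_55 = 3;  a_56 = 12;  a_57 = 12;  a_58 = 0
  a_59 = 7;  a_60 = 9;  a_61 = 16;  a_62 = 5;  a_63 = 5;  a_64 = 8
  a_65 = 9;  a_66 = 12;  a_67 = 2;  a_68 = 1;  a_69 = 3;  a_70 = 12
  a_71 = 15;  a_72 = 9;  a_73 = 3;  a_74 = 14;  a_75 = 11;  a_76 = 2
  a_77 = 0;  a_78 = 5;  a_79 = 0;  a_80 = 14;  a_81 = 5;  a_82 = 14
  a_83 = 1;  a_84 = 13;  a_85 = 6;  a_86 = 4;  a_87 = 11;  a_88 = 4
  a_89 = 0;  a_90 = 5;  a_91 = 12;  a_92 = 14;  a_93 = 16;  a_94 = 12
  a_95 = 13;  a_96 = 0;  a_97 = 6;  a_98 = 16;  a_99 = 8;  a_100 = 8
  a_101 = 8;  a_102 = 5;  a_103 = 12;  a_104 = 0;  a_105 = 4;  a_106 = 15
  a_107 = 5;  a_108 = 1;  a_109 = 5;  a_110 = 2;  a_111 = 13;  a_112 = 0
  a_113 = 4;  a_114 = 8;  a_115 = 14;  a_116 = 16;  a_117 = 4;  a_118 = 5
  a_119 = 15;  a_120 = 2;  a_121 = 4;  a_122 = 12;  a_123 = 14;  a_124 = 12
  a_125 = 11;  a_126 = 10;  a_127 = 0;  a_128 = 10;  a_129 = 7;  a_130 = 13
  a_131 = 14;  a_132 = 1;  a_133 = 8;  a_134 = 10;  a_135 = 5;  a_136 = 3
  a_137 = 11;  a_138 = 16;  a_139 = 4;  a_140 = 12;  a_141 = 12;  a_142 = 16
  a_143 = 14;  a_144 = 1;  a_145 = 6;  a_146 = 5;  a_147 = 12;  a_148 = 15
  a_149 = 16;  a_150 = 8;  a_151 = 2;  a_152 = 5;  a_153 = 0;  a_154 = 10
  a_155 = 10;  a_156 = 3;  a_157 = 8;  a_158 = 10;  a_159 = 5;  a_160 = 11
  a_161 = 14;  a_162 = 8;  a_163 = 9;  a_164 = 8;  a_165 = 13;  a_166 = 0
  a_167 = 12;  a_168 = 13;  a_169 = 6;  a_170 = 10;  a_171 = 10;  a_172 = 0
  a_173 = 1;  a_174 = 12;  a_175 = 16;  a_176 = 4;  a_177 = 9;  a_178 = 14
  a_179 = 10;  a_180 = 7;  a_181 = 2;  a_182 = 0;  a_183 = 16;  a_184 = 11
  a_185 = 8;  a_186 = 16;  a_187 = 15;  a_188 = 8;  a_189 = 11;  a_190 = 3
  a_191 = 3;  a_192 = 3;  a_193 = 12;  a_194 = 4;  a_195 = 1;  a_196 = 2
  a_197 = 13;  a_198 = 16;  a_199 = 13;  a_200 = 10;  a_201 = 11;  a_202 = 0
  a_203 = 15;  a_204 = 2;  a_205 = 2;  a_206 = 14;  a_207 = 1;  a_208 = 9
  a_209 = 1;  a_210 = 12;  a_211 = 12;  a_212 = 7;  a_213 = 14;  a_214 = 3
  a_215 = 3;  a_216 = 11;  a_217 = 15;  a_218 = 1;  a_219 = 15;  a_220 = 2
  a_221 = 2;  a_222 = 11;  a_223 = 12;  a_224 = 13;  a_225 = 5;  a_226 = 15
  a_227 = 6;  a_228 = 15;  a_229 = 1;  a_230 = 12;  a_231 = 6;  a_232 = 10
  a_233 = 8;  a_234 = 7;  a_235 = 15;  a_236 = 8;  a_237 = 5;  a_238 = 1
  a_239 = 14;  a_240 = 9;  a_241 = 16;  a_242 = 16;  a_243 = 3;  a_244 = 6
  a_245 = 12;  a_246 = 9;  a_247 = 1;  a_248 = 5;  a_249 = 1;  a_250 = 14
  a_251 = 10;  a_252 = 5;  a_253 = 6;  a_254 = 6;  a_255 = 9;  a_256 = 16
  a_257 = 6;  a_258 = 14;  a_259 = 4;  a_260 = 8;  a_261 = 11;  a_262 = 3
  a_263 = 4;  a_264 = 8;  a_265 = 7;  a_266 = 13;  a_267 = 3;  a_268 = 14
  a_269 = 3;  a_270 = 7;  a_271 = 3;  a_272 = 15;  a_273 = 6;  a_274 = 1
  a_275 = 1;  a_276 = 12;  a_277 = 15;  a_278 = 4;  a_279 = 2;  a_280 = 12
  a_281 = 3;  a_282 = 2;  a_283 = 11;  a_284 = 6;  a_285 = 0;  a_286 = 14
  a_287 = 15;  a_288 = 1;  a_289 = 7;  a_290 = 8;  a_291 = 4;  a_292 = 12
  a_293 = 12;  a_294 = 13;  a_295 = 10;  a_296 = 12;  a_297 = 15;  a_298 = 10
  a_299 = 7;  a_300 = 3;  a_301 = 13;  a_302 = 1;  a_303 = 9;  a_304 = 8
  a_305 = 11;  a_306 = 8;  a_307 = 11;  a_308 = 2;  a_309 = 5;  a_310 = 6
  a_311 = 0;  a_312 = 15;  a_313 = 0;  a_314 = 1;  a_315 = 16;  a_316 = 16
  a_317 = 13;  a_318 = 10;  a_319 = 3;  a_320 = 11;  a_321 = 4;  a_322 = 15
  a_323 = 3;  a_324 = 3;  a_325 = 13;  a_326 = 13;  a_327 = 13;  a_328 = 6
  a_329 = 1;  a_330 = 16;  a_331 = 7;  a_332 = 8;  a_333 = 1;  a_334 = 6
  a_335 = 7;  a_336 = 11;  a_337 = 16;  a_338 = 14;  a_339 = 10;  a_340 = 2
  a_341 = 5;  a_342 = 10;  a_343 = 11;  a_344 = 10;  a_345 = 2;  a_346 = 10
  a_347 = 4;  a_348 = 0;  a_349 = 11;  a_350 = 11;  a_351 = 7;  a_352 = 15
  a_353 = 3;  a_354 = 14;  a_355 = 14;  a_356 = 12;  a_357 = 3;  a_358 = 12
  a_359 = 9;  a_360 = 15;  a_361 = 13;  a_362 = 15;  a_363 = 10;  a_364 = 6
  a_365 = 1;  a_366 = 16;  a_367 = 11;  a_368 = 0;  a_369 = 2;  a_370 = 6
  a_371 = 4;  a_372 = 11;  a_373 = 1;  a_374 = 8;  a_375 = 7;  a_376 = 0
  a_377 = 14;  a_378 = 0;  a_379 = 16;  a_380 = 2;  a_381 = 16;  a_382 = 3
a_383 = 12·3 + 3·16 + 3·2 + 13·16 + 13·0 = 9
a_384 = 12·9 + 3·3 + 3·16 + 13·2 + 13·16 = 8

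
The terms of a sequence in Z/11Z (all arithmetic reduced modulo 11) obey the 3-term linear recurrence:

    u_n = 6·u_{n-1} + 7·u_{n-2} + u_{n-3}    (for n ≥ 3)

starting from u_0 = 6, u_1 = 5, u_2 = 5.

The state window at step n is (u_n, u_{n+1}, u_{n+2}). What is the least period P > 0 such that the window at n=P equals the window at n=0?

7

n=0: window = (6, 5, 5)
n=1: window = (5, 5, 5)
n=2: window = (5, 5, 4)
n=3: window = (5, 4, 9)
n=4: window = (4, 9, 10)
n=5: window = (9, 10, 6)
n=6: window = (10, 6, 5)
n=7: window = (6, 5, 5)
window at n=7 equals window at n=0 → period = 7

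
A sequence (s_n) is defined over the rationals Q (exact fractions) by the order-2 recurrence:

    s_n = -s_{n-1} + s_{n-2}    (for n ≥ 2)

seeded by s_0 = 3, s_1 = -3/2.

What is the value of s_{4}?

s_2 = -1·-3/2 + 1·3 = 9/2
s_3 = -1·9/2 + 1·-3/2 = -6
s_4 = -1·-6 + 1·9/2 = 21/2

21/2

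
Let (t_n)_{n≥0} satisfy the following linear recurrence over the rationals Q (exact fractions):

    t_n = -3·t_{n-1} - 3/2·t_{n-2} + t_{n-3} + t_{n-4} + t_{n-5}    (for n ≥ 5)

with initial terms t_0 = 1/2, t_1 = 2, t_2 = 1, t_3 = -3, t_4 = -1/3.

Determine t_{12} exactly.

-52331/16

t_5 = -3·-1/3 + -3/2·-3 + 1·1 + 1·2 + 1·1/2 = 9
t_6 = -3·9 + -3/2·-1/3 + 1·-3 + 1·1 + 1·2 = -53/2
t_7 = -3·-53/2 + -3/2·9 + 1·-1/3 + 1·-3 + 1·1 = 191/3
t_8 = -3·191/3 + -3/2·-53/2 + 1·9 + 1·-1/3 + 1·-3 = -1747/12
t_9 = -3·-1747/12 + -3/2·191/3 + 1·-53/2 + 1·9 + 1·-1/3 = 3881/12
t_10 = -3·3881/12 + -3/2·-1747/12 + 1·191/3 + 1·-53/2 + 1·9 = -16937/24
t_11 = -3·-16937/24 + -3/2·3881/12 + 1·-1747/12 + 1·191/3 + 1·-53/2 = 18283/12
t_12 = -3·18283/12 + -3/2·-16937/24 + 1·3881/12 + 1·-1747/12 + 1·191/3 = -52331/16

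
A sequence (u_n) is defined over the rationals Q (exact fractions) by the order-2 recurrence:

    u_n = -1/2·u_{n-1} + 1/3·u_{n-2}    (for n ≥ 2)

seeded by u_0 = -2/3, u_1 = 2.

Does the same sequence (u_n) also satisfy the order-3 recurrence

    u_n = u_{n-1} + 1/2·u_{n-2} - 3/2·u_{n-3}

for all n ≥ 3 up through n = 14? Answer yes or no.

no

Terms u_0..u_14: -2/3, 2, -11/9, 23/18, -113/108, 205/216, -1067/1296, 629/864, -9929/15552, 17477/31104, -92147/186624, 162055/373248, -854753/2239488, 166997/497664, -7927931/26873856
n=3: candidate gives 7/9, actual u_3 = 23/18 ✗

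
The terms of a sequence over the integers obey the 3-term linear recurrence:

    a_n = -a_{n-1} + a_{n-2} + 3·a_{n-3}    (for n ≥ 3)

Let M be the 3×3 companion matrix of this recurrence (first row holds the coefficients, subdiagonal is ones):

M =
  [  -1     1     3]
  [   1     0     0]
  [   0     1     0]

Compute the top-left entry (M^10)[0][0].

(M^10)[0][0] is the top entry after applying M 10 times to the unit state (1, 0, 0). Equivalently it is h_{12} for the auxiliary sequence (h_n) obeying the same recurrence with h_2 = 1 and h_i = 0 for 0 ≤ i < 2:
h_3 = -1·1 + 1·0 + 3·0 = -1
h_4 = -1·-1 + 1·1 + 3·0 = 2
h_5 = -1·2 + 1·-1 + 3·1 = 0
h_6 = -1·0 + 1·2 + 3·-1 = -1
h_7 = -1·-1 + 1·0 + 3·2 = 7
h_8 = -1·7 + 1·-1 + 3·0 = -8
h_9 = -1·-8 + 1·7 + 3·-1 = 12
h_10 = -1·12 + 1·-8 + 3·7 = 1
h_11 = -1·1 + 1·12 + 3·-8 = -13
h_12 = -1·-13 + 1·1 + 3·12 = 50

50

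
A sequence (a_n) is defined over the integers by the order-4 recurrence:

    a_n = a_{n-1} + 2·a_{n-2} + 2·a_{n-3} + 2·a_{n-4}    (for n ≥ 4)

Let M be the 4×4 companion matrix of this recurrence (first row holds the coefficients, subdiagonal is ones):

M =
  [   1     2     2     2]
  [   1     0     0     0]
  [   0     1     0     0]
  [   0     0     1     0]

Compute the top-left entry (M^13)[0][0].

(M^13)[0][0] is the top entry after applying M 13 times to the unit state (1, 0, 0, 0). Equivalently it is h_{16} for the auxiliary sequence (h_n) obeying the same recurrence with h_3 = 1 and h_i = 0 for 0 ≤ i < 3:
h_4 = 1·1 + 2·0 + 2·0 + 2·0 = 1
h_5 = 1·1 + 2·1 + 2·0 + 2·0 = 3
h_6 = 1·3 + 2·1 + 2·1 + 2·0 = 7
h_7 = 1·7 + 2·3 + 2·1 + 2·1 = 17
h_8 = 1·17 + 2·7 + 2·3 + 2·1 = 39
h_9 = 1·39 + 2·17 + 2·7 + 2·3 = 93
h_10 = 1·93 + 2·39 + 2·17 + 2·7 = 219
h_11 = 1·219 + 2·93 + 2·39 + 2·17 = 517
h_12 = 1·517 + 2·219 + 2·93 + 2·39 = 1219
h_13 = 1·1219 + 2·517 + 2·219 + 2·93 = 2877
h_14 = 1·2877 + 2·1219 + 2·517 + 2·219 = 6787
h_15 = 1·6787 + 2·2877 + 2·1219 + 2·517 = 16013
h_16 = 1·16013 + 2·6787 + 2·2877 + 2·1219 = 37779

37779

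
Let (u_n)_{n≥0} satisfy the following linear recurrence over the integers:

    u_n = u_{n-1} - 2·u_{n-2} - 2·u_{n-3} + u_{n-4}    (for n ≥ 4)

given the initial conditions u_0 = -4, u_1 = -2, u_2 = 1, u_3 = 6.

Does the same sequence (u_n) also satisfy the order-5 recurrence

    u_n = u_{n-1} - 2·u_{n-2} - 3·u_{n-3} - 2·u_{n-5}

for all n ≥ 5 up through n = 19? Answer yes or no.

Terms u_0..u_19: -4, -2, 1, 6, 4, -12, -31, -9, 81, 149, -26, -495, -660, 531, 2815, 2578, -4774, -15029, -7822, 34362
n=5: candidate gives -3, actual u_5 = -12 ✗

no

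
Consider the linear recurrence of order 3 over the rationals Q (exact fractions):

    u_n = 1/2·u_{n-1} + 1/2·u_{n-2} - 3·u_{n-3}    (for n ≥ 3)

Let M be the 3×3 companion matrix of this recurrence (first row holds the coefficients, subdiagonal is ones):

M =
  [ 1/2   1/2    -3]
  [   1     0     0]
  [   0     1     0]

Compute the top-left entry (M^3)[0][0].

-19/8

(M^3)[0][0] is the top entry after applying M 3 times to the unit state (1, 0, 0). Equivalently it is h_{5} for the auxiliary sequence (h_n) obeying the same recurrence with h_2 = 1 and h_i = 0 for 0 ≤ i < 2:
h_3 = 1/2·1 + 1/2·0 + -3·0 = 1/2
h_4 = 1/2·1/2 + 1/2·1 + -3·0 = 3/4
h_5 = 1/2·3/4 + 1/2·1/2 + -3·1 = -19/8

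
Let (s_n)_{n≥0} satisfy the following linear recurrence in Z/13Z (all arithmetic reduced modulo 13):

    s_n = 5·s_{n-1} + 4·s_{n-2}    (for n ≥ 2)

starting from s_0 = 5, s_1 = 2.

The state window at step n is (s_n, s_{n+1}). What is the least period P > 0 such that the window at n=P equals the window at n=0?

42

n=0: window = (5, 2)
n=1: window = (2, 4)
n=2: window = (4, 2)
n=3: window = (2, 0)
n=4: window = (0, 8)
n=5: window = (8, 1)
n=6: window = (1, 11)
n=7: window = (11, 7)
n=8: window = (7, 1)
n=9: window = (1, 7)
n=10: window = (7, 0)
n=11: window = (0, 2)
n=12: window = (2, 10)
n=13: window = (10, 6)
n=14: window = (6, 5)
n=15: window = (5, 10)
n=16: window = (10, 5)
n=17: window = (5, 0)
n=18: window = (0, 7)
n=19: window = (7, 9)
n=20: window = (9, 8)
n=21: window = (8, 11)
n=22: window = (11, 9)
n=23: window = (9, 11)
n=24: window = (11, 0)
n=25: window = (0, 5)
n=26: window = (5, 12)
n=27: window = (12, 2)
n=28: window = (2, 6)
n=29: window = (6, 12)
n=30: window = (12, 6)
n=31: window = (6, 0)
n=32: window = (0, 11)
n=33: window = (11, 3)
n=34: window = (3, 7)
n=35: window = (7, 8)
n=36: window = (8, 3)
n=37: window = (3, 8)
n=38: window = (8, 0)
n=39: window = (0, 6)
n=40: window = (6, 4)
n=41: window = (4, 5)
n=42: window = (5, 2)
window at n=42 equals window at n=0 → period = 42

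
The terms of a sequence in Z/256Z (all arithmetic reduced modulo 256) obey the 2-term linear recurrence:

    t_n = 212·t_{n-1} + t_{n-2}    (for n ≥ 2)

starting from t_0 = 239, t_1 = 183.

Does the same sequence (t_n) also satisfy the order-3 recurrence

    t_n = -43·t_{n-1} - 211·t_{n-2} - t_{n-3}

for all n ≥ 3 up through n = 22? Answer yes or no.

Terms t_0..t_22: 239, 183, 123, 147, 55, 31, 227, 27, 63, 71, 11, 99, 7, 47, 243, 107, 143, 215, 155, 51, 215, 63, 3
n=3: candidate gives 147, actual t_3 = 147 ✓
n=4: candidate gives 55, actual t_4 = 55 ✓
n=5: candidate gives 31, actual t_5 = 31 ✓
n=6: candidate gives 227, actual t_6 = 227 ✓
n=7: candidate gives 27, actual t_7 = 27 ✓
n=8: candidate gives 63, actual t_8 = 63 ✓
n=9: candidate gives 71, actual t_9 = 71 ✓
n=10: candidate gives 11, actual t_10 = 11 ✓
n=11: candidate gives 99, actual t_11 = 99 ✓
n=12: candidate gives 7, actual t_12 = 7 ✓
n=13: candidate gives 47, actual t_13 = 47 ✓
n=14: candidate gives 243, actual t_14 = 243 ✓
n=15: candidate gives 107, actual t_15 = 107 ✓
n=16: candidate gives 143, actual t_16 = 143 ✓
n=17: candidate gives 215, actual t_17 = 215 ✓
n=18: candidate gives 155, actual t_18 = 155 ✓
n=19: candidate gives 51, actual t_19 = 51 ✓
n=20: candidate gives 215, actual t_20 = 215 ✓
n=21: candidate gives 63, actual t_21 = 63 ✓
n=22: candidate gives 3, actual t_22 = 3 ✓

yes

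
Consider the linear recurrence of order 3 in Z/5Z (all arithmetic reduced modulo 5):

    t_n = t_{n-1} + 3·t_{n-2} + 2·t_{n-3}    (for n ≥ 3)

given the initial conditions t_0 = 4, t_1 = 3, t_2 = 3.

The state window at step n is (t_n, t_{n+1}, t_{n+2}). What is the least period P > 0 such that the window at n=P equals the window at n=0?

8

n=0: window = (4, 3, 3)
n=1: window = (3, 3, 0)
n=2: window = (3, 0, 0)
n=3: window = (0, 0, 1)
n=4: window = (0, 1, 1)
n=5: window = (1, 1, 4)
n=6: window = (1, 4, 4)
n=7: window = (4, 4, 3)
n=8: window = (4, 3, 3)
window at n=8 equals window at n=0 → period = 8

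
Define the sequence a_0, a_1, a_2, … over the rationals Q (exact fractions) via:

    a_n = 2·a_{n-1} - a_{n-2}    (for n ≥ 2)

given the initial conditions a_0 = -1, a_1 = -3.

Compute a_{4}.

a_2 = 2·-3 + -1·-1 = -5
a_3 = 2·-5 + -1·-3 = -7
a_4 = 2·-7 + -1·-5 = -9

-9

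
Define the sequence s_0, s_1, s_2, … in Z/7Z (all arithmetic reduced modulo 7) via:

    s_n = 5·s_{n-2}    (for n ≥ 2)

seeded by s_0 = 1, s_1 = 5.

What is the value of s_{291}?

s_2 = 0·5 + 5·1 = 5
s_3 = 0·5 + 5·5 = 4
s_4 = 0·4 + 5·5 = 4
s_5 = 0·4 + 5·4 = 6
s_6 = 0·6 + 5·4 = 6
s_7 = 0·6 + 5·6 = 2
s_8 = 0·2 + 5·6 = 2
s_9 = 0·2 + 5·2 = 3
s_10 = 0·3 + 5·2 = 3
s_11 = 0·3 + 5·3 = 1
s_12 = 0·1 + 5·3 = 1
s_13 = 0·1 + 5·1 = 5
(s_12, s_13) = (1, 5) = (s_0, s_1), so the sequence has period 12.
291 ≡ 3 (mod 12), hence s_291 = s_3 = 4.

4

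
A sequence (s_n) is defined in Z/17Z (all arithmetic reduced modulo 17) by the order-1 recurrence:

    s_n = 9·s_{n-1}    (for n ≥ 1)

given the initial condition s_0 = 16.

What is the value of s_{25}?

s_1 = 9·16 = 8
s_2 = 9·8 = 4
s_3 = 9·4 = 2
s_4 = 9·2 = 1
s_5 = 9·1 = 9
s_6 = 9·9 = 13
s_7 = 9·13 = 15
s_8 = 9·15 = 16
(s_8) = (16) = (s_0), so the sequence has period 8.
25 ≡ 1 (mod 8), hence s_25 = s_1 = 8.

8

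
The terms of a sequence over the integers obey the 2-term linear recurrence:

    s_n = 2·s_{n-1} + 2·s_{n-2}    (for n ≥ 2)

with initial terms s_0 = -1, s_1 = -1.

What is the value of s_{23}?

s_2 = 2·-1 + 2·-1 = -4
s_3 = 2·-4 + 2·-1 = -10
s_4 = 2·-10 + 2·-4 = -28
s_5 = 2·-28 + 2·-10 = -76
s_6 = 2·-76 + 2·-28 = -208
s_7 = 2·-208 + 2·-76 = -568
s_8 = 2·-568 + 2·-208 = -1552
s_9 = 2·-1552 + 2·-568 = -4240
s_10 = 2·-4240 + 2·-1552 = -11584
s_11 = 2·-11584 + 2·-4240 = -31648
s_12 = 2·-31648 + 2·-11584 = -86464
s_13 = 2·-86464 + 2·-31648 = -236224
s_14 = 2·-236224 + 2·-86464 = -645376
s_15 = 2·-645376 + 2·-236224 = -1763200
s_16 = 2·-1763200 + 2·-645376 = -4817152
s_17 = 2·-4817152 + 2·-1763200 = -13160704
s_18 = 2·-13160704 + 2·-4817152 = -35955712
s_19 = 2·-35955712 + 2·-13160704 = -98232832
s_20 = 2·-98232832 + 2·-35955712 = -268377088
s_21 = 2·-268377088 + 2·-98232832 = -733219840
s_22 = 2·-733219840 + 2·-268377088 = -2003193856
s_23 = 2·-2003193856 + 2·-733219840 = -5472827392

-5472827392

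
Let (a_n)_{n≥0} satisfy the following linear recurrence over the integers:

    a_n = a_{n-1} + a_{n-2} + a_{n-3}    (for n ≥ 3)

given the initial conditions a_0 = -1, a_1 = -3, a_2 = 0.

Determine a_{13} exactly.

a_3 = 1·0 + 1·-3 + 1·-1 = -4
a_4 = 1·-4 + 1·0 + 1·-3 = -7
a_5 = 1·-7 + 1·-4 + 1·0 = -11
a_6 = 1·-11 + 1·-7 + 1·-4 = -22
a_7 = 1·-22 + 1·-11 + 1·-7 = -40
a_8 = 1·-40 + 1·-22 + 1·-11 = -73
a_9 = 1·-73 + 1·-40 + 1·-22 = -135
a_10 = 1·-135 + 1·-73 + 1·-40 = -248
a_11 = 1·-248 + 1·-135 + 1·-73 = -456
a_12 = 1·-456 + 1·-248 + 1·-135 = -839
a_13 = 1·-839 + 1·-456 + 1·-248 = -1543

-1543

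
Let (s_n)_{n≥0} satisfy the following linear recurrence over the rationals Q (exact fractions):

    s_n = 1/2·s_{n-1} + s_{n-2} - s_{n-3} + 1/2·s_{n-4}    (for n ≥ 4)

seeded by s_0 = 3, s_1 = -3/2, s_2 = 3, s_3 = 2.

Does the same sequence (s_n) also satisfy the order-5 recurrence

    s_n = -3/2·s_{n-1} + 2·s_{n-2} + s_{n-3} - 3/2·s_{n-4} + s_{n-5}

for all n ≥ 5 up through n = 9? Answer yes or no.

yes

Terms s_0..s_9: 3, -3/2, 3, 2, 7, 7/4, 59/8, -9/16, 283/32, -169/64
n=5: candidate gives 7/4, actual s_5 = 7/4 ✓
n=6: candidate gives 59/8, actual s_6 = 59/8 ✓
n=7: candidate gives -9/16, actual s_7 = -9/16 ✓
n=8: candidate gives 283/32, actual s_8 = 283/32 ✓
n=9: candidate gives -169/64, actual s_9 = -169/64 ✓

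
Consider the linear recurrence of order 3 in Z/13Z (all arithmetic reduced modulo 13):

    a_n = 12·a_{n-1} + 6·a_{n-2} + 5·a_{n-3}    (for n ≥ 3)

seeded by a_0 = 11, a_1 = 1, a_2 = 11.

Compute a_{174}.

3

a_3 = 12·11 + 6·1 + 5·11 = 11
a_4 = 12·11 + 6·11 + 5·1 = 8
a_5 = 12·8 + 6·11 + 5·11 = 9
a_6 = 12·9 + 6·8 + 5·11 = 3
a_7 = 12·3 + 6·9 + 5·8 = 0
a_8 = 12·0 + 6·3 + 5·9 = 11
Continuing the recurrence:
  a_9 = 4;  a_10 = 10;  a_11 = 4;  a_12 = 11;  a_13 = 11;  a_14 = 10
  a_15 = 7;  a_16 = 4;  a_17 = 10;  a_18 = 10;  a_19 = 5;  a_20 = 1
  a_21 = 1;  a_22 = 4;  a_23 = 7;  a_24 = 9;  a_25 = 1;  a_26 = 10
  a_27 = 2;  a_28 = 11;  a_29 = 12;  a_30 = 12;  a_31 = 11;  a_32 = 4
  a_33 = 5;  a_34 = 9;  a_35 = 2;  a_36 = 12;  a_37 = 6;  a_38 = 11
  a_39 = 7;  a_40 = 11;  a_41 = 8;  a_42 = 2;  a_43 = 10;  a_44 = 3
  a_45 = 2;  a_46 = 1;  a_47 = 0;  a_48 = 3;  a_49 = 2;  a_50 = 3
  a_51 = 11;  a_52 = 4;  a_53 = 12;  a_54 = 2;  a_55 = 12;  a_56 = 8
  a_57 = 9;  a_58 = 8;  a_59 = 8;  a_60 = 7;  a_61 = 3;  a_62 = 1
  a_63 = 0;  a_64 = 8;  a_65 = 10;  a_66 = 12;  a_67 = 10;  a_68 = 8
  a_69 = 8;  a_70 = 12;  a_71 = 11;  a_72 = 10;  a_73 = 12;  a_74 = 12
  a_75 = 6;  a_76 = 9;  a_77 = 9;  a_78 = 10;  a_79 = 11;  a_80 = 3
  a_81 = 9;  a_82 = 12;  a_83 = 5;  a_84 = 8;  a_85 = 4;  a_86 = 4
  a_87 = 8;  a_88 = 10;  a_89 = 6;  a_90 = 3;  a_91 = 5;  a_92 = 4
  a_93 = 2;  a_94 = 8;  a_95 = 11;  a_96 = 8;  a_97 = 7;  a_98 = 5
  a_99 = 12;  a_100 = 1;  a_101 = 5;  a_102 = 9;  a_103 = 0;  a_104 = 1
  a_105 = 5;  a_106 = 1;  a_107 = 8;  a_108 = 10;  a_109 = 4;  a_110 = 5
  a_111 = 4;  a_112 = 7;  a_113 = 3;  a_114 = 7;  a_115 = 7;  a_116 = 11
  a_117 = 1;  a_118 = 9;  a_119 = 0;  a_120 = 7;  a_121 = 12;  a_122 = 4
  a_123 = 12;  a_124 = 7;  a_125 = 7;  a_126 = 4;  a_127 = 8;  a_128 = 12
  a_129 = 4;  a_130 = 4;  a_131 = 2;  a_132 = 3;  a_133 = 3;  a_134 = 12
  a_135 = 8;  a_136 = 1;  a_137 = 3;  a_138 = 4;  a_139 = 6;  a_140 = 7
  a_141 = 10;  a_142 = 10;  a_143 = 7;  a_144 = 12;  a_145 = 2;  a_146 = 1
  a_147 = 6;  a_148 = 10;  a_149 = 5;  a_150 = 7;  a_151 = 8;  a_152 = 7
  a_153 = 11;  a_154 = 6;  a_155 = 4;  a_156 = 9;  a_157 = 6;  a_158 = 3
  a_159 = 0;  a_160 = 9;  a_161 = 6;  a_162 = 9;  a_163 = 7;  a_164 = 12
  a_165 = 10;  a_166 = 6;  a_167 = 10;  a_168 = 11;  a_169 = 1;  a_170 = 11
  a_171 = 11;  a_172 = 8
a_173 = 12·8 + 6·11 + 5·11 = 9
a_174 = 12·9 + 6·8 + 5·11 = 3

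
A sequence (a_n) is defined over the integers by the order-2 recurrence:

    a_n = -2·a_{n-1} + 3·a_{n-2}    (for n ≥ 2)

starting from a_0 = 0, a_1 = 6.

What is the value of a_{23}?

a_2 = -2·6 + 3·0 = -12
a_3 = -2·-12 + 3·6 = 42
a_4 = -2·42 + 3·-12 = -120
a_5 = -2·-120 + 3·42 = 366
a_6 = -2·366 + 3·-120 = -1092
a_7 = -2·-1092 + 3·366 = 3282
a_8 = -2·3282 + 3·-1092 = -9840
a_9 = -2·-9840 + 3·3282 = 29526
a_10 = -2·29526 + 3·-9840 = -88572
a_11 = -2·-88572 + 3·29526 = 265722
a_12 = -2·265722 + 3·-88572 = -797160
a_13 = -2·-797160 + 3·265722 = 2391486
a_14 = -2·2391486 + 3·-797160 = -7174452
a_15 = -2·-7174452 + 3·2391486 = 21523362
a_16 = -2·21523362 + 3·-7174452 = -64570080
a_17 = -2·-64570080 + 3·21523362 = 193710246
a_18 = -2·193710246 + 3·-64570080 = -581130732
a_19 = -2·-581130732 + 3·193710246 = 1743392202
a_20 = -2·1743392202 + 3·-581130732 = -5230176600
a_21 = -2·-5230176600 + 3·1743392202 = 15690529806
a_22 = -2·15690529806 + 3·-5230176600 = -47071589412
a_23 = -2·-47071589412 + 3·15690529806 = 141214768242

141214768242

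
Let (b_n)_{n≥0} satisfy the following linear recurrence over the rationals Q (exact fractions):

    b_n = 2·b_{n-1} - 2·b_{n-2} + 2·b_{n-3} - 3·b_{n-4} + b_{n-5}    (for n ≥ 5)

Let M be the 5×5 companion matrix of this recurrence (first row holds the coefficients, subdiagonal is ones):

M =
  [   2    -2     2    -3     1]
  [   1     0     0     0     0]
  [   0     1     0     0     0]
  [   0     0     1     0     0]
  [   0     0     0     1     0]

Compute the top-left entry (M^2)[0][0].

2

(M^2)[0][0] is the top entry after applying M 2 times to the unit state (1, 0, 0, 0, 0). Equivalently it is h_{6} for the auxiliary sequence (h_n) obeying the same recurrence with h_4 = 1 and h_i = 0 for 0 ≤ i < 4:
h_5 = 2·1 + -2·0 + 2·0 + -3·0 + 1·0 = 2
h_6 = 2·2 + -2·1 + 2·0 + -3·0 + 1·0 = 2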